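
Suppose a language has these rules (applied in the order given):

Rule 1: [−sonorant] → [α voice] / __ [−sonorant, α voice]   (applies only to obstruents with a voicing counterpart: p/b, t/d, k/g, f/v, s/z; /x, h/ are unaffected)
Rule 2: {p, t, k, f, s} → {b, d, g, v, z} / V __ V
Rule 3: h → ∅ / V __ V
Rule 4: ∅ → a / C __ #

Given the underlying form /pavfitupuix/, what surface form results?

paffidubuixa

Rule 1 (regressive voicing assimilation): /v/ precedes the voiceless obstruent /f/, so it devoices to [f] by assimilation. /pavfitupuix/ → paffitupuix.
Rule 2 (intervocalic voicing): /t/ is a voiceless obstruent between vowels /i/ and /u/, so it voices to [d]. /p/ is a voiceless obstruent between vowels /u/ and /u/, so it voices to [b]. /paffitupuix/ → paffidubuix.
Rule 3 (intervocalic h-deletion): no segment meets the environment; /paffidubuix/ is unchanged.
Rule 4 (final a-epenthesis): the form ends in the consonant /x/, so [a] is inserted word-finally. /paffidubuix/ → paffidubuixa.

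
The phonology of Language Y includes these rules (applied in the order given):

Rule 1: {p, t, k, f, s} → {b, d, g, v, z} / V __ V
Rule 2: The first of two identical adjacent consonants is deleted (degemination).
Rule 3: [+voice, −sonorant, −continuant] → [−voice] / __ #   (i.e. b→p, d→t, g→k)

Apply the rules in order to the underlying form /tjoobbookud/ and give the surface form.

Rule 1 (intervocalic voicing): /k/ is a voiceless obstruent between vowels /o/ and /u/, so it voices to [g]. /tjoobbookud/ → tjoobboogud.
Rule 2 (degemination): /bb/ is a geminate; the first /b/ deletes. /tjoobboogud/ → tjooboogud.
Rule 3 (final devoicing): /d/ is a voiced stop in word-final position, so it devoices to [t]. /tjooboogud/ → tjooboogut.

tjooboogut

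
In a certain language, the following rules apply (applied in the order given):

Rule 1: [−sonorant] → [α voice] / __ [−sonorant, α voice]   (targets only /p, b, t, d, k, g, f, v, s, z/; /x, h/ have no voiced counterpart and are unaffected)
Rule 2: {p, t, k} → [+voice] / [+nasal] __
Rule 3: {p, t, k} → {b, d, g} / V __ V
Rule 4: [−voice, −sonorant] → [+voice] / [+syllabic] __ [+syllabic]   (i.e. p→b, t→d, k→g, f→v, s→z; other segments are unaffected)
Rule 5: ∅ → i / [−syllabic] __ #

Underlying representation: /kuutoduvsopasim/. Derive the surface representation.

Rule 1 (regressive voicing assimilation): /v/ precedes the voiceless obstruent /s/, so it devoices to [f] by assimilation. /kuutoduvsopasim/ → kuutodufsopasim.
Rule 2 (post-nasal voicing): no segment meets the environment; /kuutodufsopasim/ is unchanged.
Rule 3 (intervocalic voicing): /t/ is a voiceless stop between vowels /u/ and /o/, so it voices to [d]. /p/ is a voiceless stop between vowels /o/ and /a/, so it voices to [b]. /kuutodufsopasim/ → kuudodufsobasim.
Rule 4 (intervocalic voicing): /s/ is a voiceless obstruent between vowels /a/ and /i/, so it voices to [z]. /kuudodufsobasim/ → kuudodufsobazim.
Rule 5 (final i-epenthesis): the form ends in the consonant /m/, so [i] is inserted word-finally. /kuudodufsobazim/ → kuudodufsobazimi.

kuudodufsobazimi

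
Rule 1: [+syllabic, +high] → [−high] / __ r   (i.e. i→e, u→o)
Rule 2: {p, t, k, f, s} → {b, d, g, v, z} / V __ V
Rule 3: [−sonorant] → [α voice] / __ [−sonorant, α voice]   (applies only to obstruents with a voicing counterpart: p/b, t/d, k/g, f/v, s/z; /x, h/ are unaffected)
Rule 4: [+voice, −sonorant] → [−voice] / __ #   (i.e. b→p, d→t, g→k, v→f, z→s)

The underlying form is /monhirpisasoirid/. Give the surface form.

monherpizazoerit

Rule 1 (pre-rhotic lowering): /i/ is a high vowel immediately before /r/, so it lowers to [e]. /i/ is a high vowel immediately before /r/, so it lowers to [e]. /monhirpisasoirid/ → monherpisasoerid.
Rule 2 (intervocalic voicing): /s/ is a voiceless obstruent between vowels /i/ and /a/, so it voices to [z]. /s/ is a voiceless obstruent between vowels /a/ and /o/, so it voices to [z]. /monherpisasoerid/ → monherpizazoerid.
Rule 3 (regressive voicing assimilation): no segment meets the environment; /monherpizazoerid/ is unchanged.
Rule 4 (final devoicing): /d/ is a voiced obstruent in word-final position, so it devoices to [t]. /monherpizazoerid/ → monherpizazoerit.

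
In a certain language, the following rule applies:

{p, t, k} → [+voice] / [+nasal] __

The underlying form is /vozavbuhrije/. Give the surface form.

No segment of /vozavbuhrije/ meets the structural description of the rule, so the form surfaces unchanged.

vozavbuhrije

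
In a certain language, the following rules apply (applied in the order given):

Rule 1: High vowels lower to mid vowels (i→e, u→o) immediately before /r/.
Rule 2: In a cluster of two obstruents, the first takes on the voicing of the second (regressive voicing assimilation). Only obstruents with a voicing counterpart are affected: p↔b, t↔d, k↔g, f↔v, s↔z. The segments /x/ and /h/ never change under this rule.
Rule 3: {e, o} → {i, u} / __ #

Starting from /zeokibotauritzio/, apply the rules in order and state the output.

Rule 1 (pre-rhotic lowering): /u/ is a high vowel immediately before /r/, so it lowers to [o]. /zeokibotauritzio/ → zeokibotaoritzio.
Rule 2 (regressive voicing assimilation): /t/ precedes the voiced obstruent /z/, so it voices to [d] by assimilation. /zeokibotaoritzio/ → zeokibotaoridzio.
Rule 3 (final vowel raising): /o/ is a mid vowel in word-final position, so it raises to [u]. /zeokibotaoridzio/ → zeokibotaoridziu.

zeokibotaoridziu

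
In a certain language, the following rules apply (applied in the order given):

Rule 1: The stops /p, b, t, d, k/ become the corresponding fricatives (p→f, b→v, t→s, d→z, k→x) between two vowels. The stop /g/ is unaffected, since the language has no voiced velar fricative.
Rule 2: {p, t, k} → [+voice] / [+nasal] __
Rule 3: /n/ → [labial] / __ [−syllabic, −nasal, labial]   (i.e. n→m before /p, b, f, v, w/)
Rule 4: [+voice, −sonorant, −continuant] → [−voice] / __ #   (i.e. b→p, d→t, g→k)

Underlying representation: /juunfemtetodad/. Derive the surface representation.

juumfemdesozat

Rule 1 (intervocalic spirantization): /t/ is a stop between vowels /e/ and /o/, so it spirantizes to the fricative [s]. /d/ is a stop between vowels /o/ and /a/, so it spirantizes to the fricative [z]. /juunfemtetodad/ → juunfemtesozad.
Rule 2 (post-nasal voicing): /t/ is a voiceless stop immediately after the nasal /m/, so it voices to [d]. /juunfemtesozad/ → juunfemdesozad.
Rule 3 (nasal place assimilation): /n/ precedes the labial consonant /f/, so it assimilates in place to [m]. /juunfemdesozad/ → juumfemdesozad.
Rule 4 (final devoicing): /d/ is a voiced stop in word-final position, so it devoices to [t]. /juumfemdesozad/ → juumfemdesozat.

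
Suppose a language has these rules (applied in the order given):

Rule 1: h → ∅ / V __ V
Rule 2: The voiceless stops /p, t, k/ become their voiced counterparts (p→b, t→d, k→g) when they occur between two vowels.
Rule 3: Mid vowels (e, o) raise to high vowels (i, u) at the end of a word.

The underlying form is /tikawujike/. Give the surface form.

tigawujigi

Rule 1 (intervocalic h-deletion): no segment meets the environment; /tikawujike/ is unchanged.
Rule 2 (intervocalic voicing): /k/ is a voiceless stop between vowels /i/ and /a/, so it voices to [g]. /k/ is a voiceless stop between vowels /i/ and /e/, so it voices to [g]. /tikawujike/ → tigawujige.
Rule 3 (final vowel raising): /e/ is a mid vowel in word-final position, so it raises to [i]. /tigawujige/ → tigawujigi.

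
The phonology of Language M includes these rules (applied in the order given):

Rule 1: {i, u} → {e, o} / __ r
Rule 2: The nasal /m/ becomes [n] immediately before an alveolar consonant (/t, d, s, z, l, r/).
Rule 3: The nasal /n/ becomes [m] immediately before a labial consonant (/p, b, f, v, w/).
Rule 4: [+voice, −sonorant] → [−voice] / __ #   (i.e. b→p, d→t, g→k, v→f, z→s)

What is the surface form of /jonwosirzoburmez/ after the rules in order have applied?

Rule 1 (pre-rhotic lowering): /i/ is a high vowel immediately before /r/, so it lowers to [e]. /u/ is a high vowel immediately before /r/, so it lowers to [o]. /jonwosirzoburmez/ → jonwoserzobormez.
Rule 2 (nasal place assimilation): no segment meets the environment; /jonwoserzobormez/ is unchanged.
Rule 3 (nasal place assimilation): /n/ precedes the labial consonant /w/, so it assimilates in place to [m]. /jonwoserzobormez/ → jomwoserzobormez.
Rule 4 (final devoicing): /z/ is a voiced obstruent in word-final position, so it devoices to [s]. /jomwoserzobormez/ → jomwoserzobormes.

jomwoserzobormes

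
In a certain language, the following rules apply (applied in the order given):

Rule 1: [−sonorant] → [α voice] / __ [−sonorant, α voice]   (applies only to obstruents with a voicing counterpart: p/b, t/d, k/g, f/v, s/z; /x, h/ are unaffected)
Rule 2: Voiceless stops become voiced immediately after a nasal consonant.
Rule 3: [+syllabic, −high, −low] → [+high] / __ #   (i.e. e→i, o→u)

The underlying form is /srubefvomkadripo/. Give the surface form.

Rule 1 (regressive voicing assimilation): /f/ precedes the voiced obstruent /v/, so it voices to [v] by assimilation. /srubefvomkadripo/ → srubevvomkadripo.
Rule 2 (post-nasal voicing): /k/ is a voiceless stop immediately after the nasal /m/, so it voices to [g]. /srubevvomkadripo/ → srubevvomgadripo.
Rule 3 (final vowel raising): /o/ is a mid vowel in word-final position, so it raises to [u]. /srubevvomgadripo/ → srubevvomgadripu.

srubevvomgadripu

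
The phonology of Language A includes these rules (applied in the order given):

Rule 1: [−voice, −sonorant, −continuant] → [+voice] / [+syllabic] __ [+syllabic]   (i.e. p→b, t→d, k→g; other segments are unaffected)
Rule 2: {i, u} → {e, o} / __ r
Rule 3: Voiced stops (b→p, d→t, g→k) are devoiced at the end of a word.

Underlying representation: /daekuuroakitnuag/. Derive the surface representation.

Rule 1 (intervocalic voicing): /k/ is a voiceless stop between vowels /e/ and /u/, so it voices to [g]. /k/ is a voiceless stop between vowels /a/ and /i/, so it voices to [g]. /daekuuroakitnuag/ → daeguuroagitnuag.
Rule 2 (pre-rhotic lowering): /u/ is a high vowel immediately before /r/, so it lowers to [o]. /daeguuroagitnuag/ → daeguoroagitnuag.
Rule 3 (final devoicing): /g/ is a voiced stop in word-final position, so it devoices to [k]. /daeguoroagitnuag/ → daeguoroagitnuak.

daeguoroagitnuak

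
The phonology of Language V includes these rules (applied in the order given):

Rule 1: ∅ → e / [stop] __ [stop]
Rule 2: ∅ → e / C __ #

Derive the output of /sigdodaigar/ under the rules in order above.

sigedodaigare

Rule 1 (stop-cluster e-epenthesis): /g/ and /d/ form a stop–stop cluster, so [e] is inserted between them. /sigdodaigar/ → sigedodaigar.
Rule 2 (final e-epenthesis): the form ends in the consonant /r/, so [e] is inserted word-finally. /sigedodaigar/ → sigedodaigare.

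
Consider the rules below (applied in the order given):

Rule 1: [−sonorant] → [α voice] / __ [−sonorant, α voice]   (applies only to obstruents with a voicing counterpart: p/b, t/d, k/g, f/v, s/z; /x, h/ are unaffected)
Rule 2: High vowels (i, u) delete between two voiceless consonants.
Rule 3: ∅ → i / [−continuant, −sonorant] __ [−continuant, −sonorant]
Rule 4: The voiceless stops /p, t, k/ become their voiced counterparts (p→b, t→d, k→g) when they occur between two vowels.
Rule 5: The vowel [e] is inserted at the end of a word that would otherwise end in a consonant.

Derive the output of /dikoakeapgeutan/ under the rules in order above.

digoageabigeudane

Rule 1 (regressive voicing assimilation): /p/ precedes the voiced obstruent /g/, so it voices to [b] by assimilation. /dikoakeapgeutan/ → dikoakeabgeutan.
Rule 2 (high vowel syncope): no segment meets the environment; /dikoakeabgeutan/ is unchanged.
Rule 3 (stop-cluster i-epenthesis): /b/ and /g/ form a stop–stop cluster, so [i] is inserted between them. /dikoakeabgeutan/ → dikoakeabigeutan.
Rule 4 (intervocalic voicing): /k/ is a voiceless stop between vowels /i/ and /o/, so it voices to [g]. /k/ is a voiceless stop between vowels /a/ and /e/, so it voices to [g]. /t/ is a voiceless stop between vowels /u/ and /a/, so it voices to [d]. /dikoakeabigeutan/ → digoageabigeudan.
Rule 5 (final e-epenthesis): the form ends in the consonant /n/, so [e] is inserted word-finally. /digoageabigeudan/ → digoageabigeudane.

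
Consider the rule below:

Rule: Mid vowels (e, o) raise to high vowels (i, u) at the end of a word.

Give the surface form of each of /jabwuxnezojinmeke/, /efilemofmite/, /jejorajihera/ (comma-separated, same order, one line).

jabwuxnezojinmeki, efilemofmiti, jejorajihera

/jabwuxnezojinmeke/: /e/ is a mid vowel in word-final position, so it raises to [i]. → [jabwuxnezojinmeki].
/efilemofmite/: /e/ is a mid vowel in word-final position, so it raises to [i]. → [efilemofmiti].
/jejorajihera/: the rule's environment is not met; surfaces unchanged as [jejorajihera].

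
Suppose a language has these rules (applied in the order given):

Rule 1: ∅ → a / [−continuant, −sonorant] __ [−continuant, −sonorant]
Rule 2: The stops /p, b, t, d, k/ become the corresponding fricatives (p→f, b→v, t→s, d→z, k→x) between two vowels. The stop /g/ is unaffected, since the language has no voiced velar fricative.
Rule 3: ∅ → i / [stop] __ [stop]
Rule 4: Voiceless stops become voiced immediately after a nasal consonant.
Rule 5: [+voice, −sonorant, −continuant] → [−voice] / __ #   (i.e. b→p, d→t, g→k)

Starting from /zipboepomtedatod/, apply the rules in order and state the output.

zifavoefomdezasot

Rule 1 (stop-cluster a-epenthesis): /p/ and /b/ form a stop–stop cluster, so [a] is inserted between them. /zipboepomtedatod/ → zipaboepomtedatod.
Rule 2 (intervocalic spirantization): /p/ is a stop between vowels /i/ and /a/, so it spirantizes to the fricative [f]. /b/ is a stop between vowels /a/ and /o/, so it spirantizes to the fricative [v]. /p/ is a stop between vowels /e/ and /o/, so it spirantizes to the fricative [f]. /d/ is a stop between vowels /e/ and /a/, so it spirantizes to the fricative [z]. /t/ is a stop between vowels /a/ and /o/, so it spirantizes to the fricative [s]. /zipaboepomtedatod/ → zifavoefomtezasod.
Rule 3 (stop-cluster i-epenthesis): no segment meets the environment; /zifavoefomtezasod/ is unchanged.
Rule 4 (post-nasal voicing): /t/ is a voiceless stop immediately after the nasal /m/, so it voices to [d]. /zifavoefomtezasod/ → zifavoefomdezasod.
Rule 5 (final devoicing): /d/ is a voiced stop in word-final position, so it devoices to [t]. /zifavoefomdezasod/ → zifavoefomdezasot.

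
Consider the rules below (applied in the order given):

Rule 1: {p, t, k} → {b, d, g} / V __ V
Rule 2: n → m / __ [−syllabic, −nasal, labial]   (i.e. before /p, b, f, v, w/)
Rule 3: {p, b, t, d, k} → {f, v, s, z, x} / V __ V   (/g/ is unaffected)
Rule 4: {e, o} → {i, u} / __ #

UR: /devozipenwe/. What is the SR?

Rule 1 (intervocalic voicing): /p/ is a voiceless stop between vowels /i/ and /e/, so it voices to [b]. /devozipenwe/ → devozibenwe.
Rule 2 (nasal place assimilation): /n/ precedes the labial consonant /w/, so it assimilates in place to [m]. /devozibenwe/ → devozibemwe.
Rule 3 (intervocalic spirantization): /b/ is a stop between vowels /i/ and /e/, so it spirantizes to the fricative [v]. /devozibemwe/ → devozivemwe.
Rule 4 (final vowel raising): /e/ is a mid vowel in word-final position, so it raises to [i]. /devozivemwe/ → devozivemwi.

devozivemwi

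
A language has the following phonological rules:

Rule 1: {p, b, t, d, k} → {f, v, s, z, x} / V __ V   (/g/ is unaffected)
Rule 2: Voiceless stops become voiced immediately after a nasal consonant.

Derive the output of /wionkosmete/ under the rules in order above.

Rule 1 (intervocalic spirantization): /t/ is a stop between vowels /e/ and /e/, so it spirantizes to the fricative [s]. /wionkosmete/ → wionkosmese.
Rule 2 (post-nasal voicing): /k/ is a voiceless stop immediately after the nasal /n/, so it voices to [g]. /wionkosmese/ → wiongosmese.

wiongosmese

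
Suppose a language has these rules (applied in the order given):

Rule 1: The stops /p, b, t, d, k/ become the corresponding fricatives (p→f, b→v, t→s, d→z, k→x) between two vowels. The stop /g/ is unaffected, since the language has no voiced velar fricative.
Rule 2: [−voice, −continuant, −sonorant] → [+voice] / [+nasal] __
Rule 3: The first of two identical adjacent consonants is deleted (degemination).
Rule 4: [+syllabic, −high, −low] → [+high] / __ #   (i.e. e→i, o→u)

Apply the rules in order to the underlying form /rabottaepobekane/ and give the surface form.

ravotaefovexani

Rule 1 (intervocalic spirantization): /b/ is a stop between vowels /a/ and /o/, so it spirantizes to the fricative [v]. /p/ is a stop between vowels /e/ and /o/, so it spirantizes to the fricative [f]. /b/ is a stop between vowels /o/ and /e/, so it spirantizes to the fricative [v]. /k/ is a stop between vowels /e/ and /a/, so it spirantizes to the fricative [x]. /rabottaepobekane/ → ravottaefovexane.
Rule 2 (post-nasal voicing): no segment meets the environment; /ravottaefovexane/ is unchanged.
Rule 3 (degemination): /tt/ is a geminate; the first /t/ deletes. /ravottaefovexane/ → ravotaefovexane.
Rule 4 (final vowel raising): /e/ is a mid vowel in word-final position, so it raises to [i]. /ravotaefovexane/ → ravotaefovexani.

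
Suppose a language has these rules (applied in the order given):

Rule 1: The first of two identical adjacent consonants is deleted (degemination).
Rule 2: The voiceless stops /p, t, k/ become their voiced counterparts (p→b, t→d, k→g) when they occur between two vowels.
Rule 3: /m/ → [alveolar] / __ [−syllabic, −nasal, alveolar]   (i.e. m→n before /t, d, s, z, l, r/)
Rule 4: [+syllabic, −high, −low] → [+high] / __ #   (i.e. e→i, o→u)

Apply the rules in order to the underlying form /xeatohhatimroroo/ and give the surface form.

Rule 1 (degemination): /hh/ is a geminate; the first /h/ deletes. /xeatohhatimroroo/ → xeatohatimroroo.
Rule 2 (intervocalic voicing): /t/ is a voiceless stop between vowels /a/ and /o/, so it voices to [d]. /t/ is a voiceless stop between vowels /a/ and /i/, so it voices to [d]. /xeatohatimroroo/ → xeadohadimroroo.
Rule 3 (nasal place assimilation): /m/ precedes the alveolar consonant /r/, so it assimilates in place to [n]. /xeadohadimroroo/ → xeadohadinroroo.
Rule 4 (final vowel raising): /o/ is a mid vowel in word-final position, so it raises to [u]. /xeadohadinroroo/ → xeadohadinrorou.

xeadohadinrorou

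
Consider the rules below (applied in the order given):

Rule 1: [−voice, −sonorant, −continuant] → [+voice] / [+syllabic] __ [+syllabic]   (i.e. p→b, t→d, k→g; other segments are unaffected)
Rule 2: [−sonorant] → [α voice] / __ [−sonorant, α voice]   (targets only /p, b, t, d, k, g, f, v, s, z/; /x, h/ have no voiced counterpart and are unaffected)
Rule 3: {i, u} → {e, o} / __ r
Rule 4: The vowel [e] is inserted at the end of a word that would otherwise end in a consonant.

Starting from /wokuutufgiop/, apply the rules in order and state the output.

woguuduvgiope

Rule 1 (intervocalic voicing): /k/ is a voiceless stop between vowels /o/ and /u/, so it voices to [g]. /t/ is a voiceless stop between vowels /u/ and /u/, so it voices to [d]. /wokuutufgiop/ → woguudufgiop.
Rule 2 (regressive voicing assimilation): /f/ precedes the voiced obstruent /g/, so it voices to [v] by assimilation. /woguudufgiop/ → woguuduvgiop.
Rule 3 (pre-rhotic lowering): no segment meets the environment; /woguuduvgiop/ is unchanged.
Rule 4 (final e-epenthesis): the form ends in the consonant /p/, so [e] is inserted word-finally. /woguuduvgiop/ → woguuduvgiope.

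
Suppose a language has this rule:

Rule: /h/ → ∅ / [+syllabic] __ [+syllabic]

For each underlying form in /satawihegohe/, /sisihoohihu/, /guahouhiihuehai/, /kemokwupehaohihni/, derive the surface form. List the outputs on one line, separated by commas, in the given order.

satawiegoe, sisiooiu, guaouiiueai, kemokwupeaoihni

/satawihegohe/: /h/ occurs between vowels /i/ and /e/, so it deletes. /h/ occurs between vowels /o/ and /e/, so it deletes. → [satawiegoe].
/sisihoohihu/: /h/ occurs between vowels /i/ and /o/, so it deletes. /h/ occurs between vowels /o/ and /i/, so it deletes. /h/ occurs between vowels /i/ and /u/, so it deletes. → [sisiooiu].
/guahouhiihuehai/: /h/ occurs between vowels /a/ and /o/, so it deletes. /h/ occurs between vowels /u/ and /i/, so it deletes. /h/ occurs between vowels /i/ and /u/, so it deletes. /h/ occurs between vowels /e/ and /a/, so it deletes. → [guaouiiueai].
/kemokwupehaohihni/: /h/ occurs between vowels /e/ and /a/, so it deletes. /h/ occurs between vowels /o/ and /i/, so it deletes. → [kemokwupeaoihni].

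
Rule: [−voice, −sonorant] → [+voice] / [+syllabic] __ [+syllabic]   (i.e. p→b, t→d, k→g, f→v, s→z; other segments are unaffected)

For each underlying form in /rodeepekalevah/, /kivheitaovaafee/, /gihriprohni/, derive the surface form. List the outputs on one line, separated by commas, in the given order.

/rodeepekalevah/: /p/ is a voiceless obstruent between vowels /e/ and /e/, so it voices to [b]. /k/ is a voiceless obstruent between vowels /e/ and /a/, so it voices to [g]. → [rodeebegalevah].
/kivheitaovaafee/: /t/ is a voiceless obstruent between vowels /i/ and /a/, so it voices to [d]. /f/ is a voiceless obstruent between vowels /a/ and /e/, so it voices to [v]. → [kivheidaovaavee].
/gihriprohni/: the rule's environment is not met; surfaces unchanged as [gihriprohni].

rodeebegalevah, kivheidaovaavee, gihriprohni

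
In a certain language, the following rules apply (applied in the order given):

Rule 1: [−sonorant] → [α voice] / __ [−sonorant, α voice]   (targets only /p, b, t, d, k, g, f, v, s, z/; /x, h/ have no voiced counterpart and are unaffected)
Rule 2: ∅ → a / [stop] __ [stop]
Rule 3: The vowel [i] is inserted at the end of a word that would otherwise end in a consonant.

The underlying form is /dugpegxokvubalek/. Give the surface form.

dukapekxogvubaleki

Rule 1 (regressive voicing assimilation): /g/ precedes the voiceless obstruent /p/, so it devoices to [k] by assimilation. /g/ precedes the voiceless obstruent /x/, so it devoices to [k] by assimilation. /k/ precedes the voiced obstruent /v/, so it voices to [g] by assimilation. /dugpegxokvubalek/ → dukpekxogvubalek.
Rule 2 (stop-cluster a-epenthesis): /k/ and /p/ form a stop–stop cluster, so [a] is inserted between them. /dukpekxogvubalek/ → dukapekxogvubalek.
Rule 3 (final i-epenthesis): the form ends in the consonant /k/, so [i] is inserted word-finally. /dukapekxogvubalek/ → dukapekxogvubaleki.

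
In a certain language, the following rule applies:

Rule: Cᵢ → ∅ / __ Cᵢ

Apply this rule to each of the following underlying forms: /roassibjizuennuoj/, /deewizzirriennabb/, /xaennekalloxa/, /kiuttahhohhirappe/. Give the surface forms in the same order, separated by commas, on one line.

/roassibjizuennuoj/: /ss/ is a geminate; the first /s/ deletes. /nn/ is a geminate; the first /n/ deletes. → [roasibjizuenuoj].
/deewizzirriennabb/: /zz/ is a geminate; the first /z/ deletes. /rr/ is a geminate; the first /r/ deletes. /nn/ is a geminate; the first /n/ deletes. /bb/ is a geminate; the first /b/ deletes. → [deewizirienab].
/xaennekalloxa/: /nn/ is a geminate; the first /n/ deletes. /ll/ is a geminate; the first /l/ deletes. → [xaenekaloxa].
/kiuttahhohhirappe/: /tt/ is a geminate; the first /t/ deletes. /hh/ is a geminate; the first /h/ deletes. /hh/ is a geminate; the first /h/ deletes. /pp/ is a geminate; the first /p/ deletes. → [kiutahohirape].

roasibjizuenuoj, deewizirienab, xaenekaloxa, kiutahohirape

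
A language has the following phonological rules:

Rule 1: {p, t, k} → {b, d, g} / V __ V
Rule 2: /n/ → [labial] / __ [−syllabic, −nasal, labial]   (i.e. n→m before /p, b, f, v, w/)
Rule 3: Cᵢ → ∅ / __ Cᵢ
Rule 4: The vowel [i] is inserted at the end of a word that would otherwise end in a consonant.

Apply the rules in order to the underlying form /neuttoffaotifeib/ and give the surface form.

Rule 1 (intervocalic voicing): /t/ is a voiceless stop between vowels /o/ and /i/, so it voices to [d]. /neuttoffaotifeib/ → neuttoffaodifeib.
Rule 2 (nasal place assimilation): no segment meets the environment; /neuttoffaodifeib/ is unchanged.
Rule 3 (degemination): /tt/ is a geminate; the first /t/ deletes. /ff/ is a geminate; the first /f/ deletes. /neuttoffaodifeib/ → neutofaodifeib.
Rule 4 (final i-epenthesis): the form ends in the consonant /b/, so [i] is inserted word-finally. /neutofaodifeib/ → neutofaodifeibi.

neutofaodifeibi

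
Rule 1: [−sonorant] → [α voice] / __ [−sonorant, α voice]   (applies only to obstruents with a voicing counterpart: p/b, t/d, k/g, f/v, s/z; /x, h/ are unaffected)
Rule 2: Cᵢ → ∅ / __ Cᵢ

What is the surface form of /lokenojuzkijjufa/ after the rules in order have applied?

lokenojuskijufa

Rule 1 (regressive voicing assimilation): /z/ precedes the voiceless obstruent /k/, so it devoices to [s] by assimilation. /lokenojuzkijjufa/ → lokenojuskijjufa.
Rule 2 (degemination): /jj/ is a geminate; the first /j/ deletes. /lokenojuskijjufa/ → lokenojuskijufa.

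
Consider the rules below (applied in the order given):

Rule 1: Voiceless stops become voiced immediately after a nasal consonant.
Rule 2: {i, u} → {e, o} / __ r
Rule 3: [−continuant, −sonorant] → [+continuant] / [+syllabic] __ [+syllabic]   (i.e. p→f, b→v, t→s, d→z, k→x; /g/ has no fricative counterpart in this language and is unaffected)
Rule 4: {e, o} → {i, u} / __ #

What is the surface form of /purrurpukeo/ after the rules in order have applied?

porrorpuxeu

Rule 1 (post-nasal voicing): no segment meets the environment; /purrurpukeo/ is unchanged.
Rule 2 (pre-rhotic lowering): /u/ is a high vowel immediately before /r/, so it lowers to [o]. /u/ is a high vowel immediately before /r/, so it lowers to [o]. /purrurpukeo/ → porrorpukeo.
Rule 3 (intervocalic spirantization): /k/ is a stop between vowels /u/ and /e/, so it spirantizes to the fricative [x]. /porrorpukeo/ → porrorpuxeo.
Rule 4 (final vowel raising): /o/ is a mid vowel in word-final position, so it raises to [u]. /porrorpuxeo/ → porrorpuxeu.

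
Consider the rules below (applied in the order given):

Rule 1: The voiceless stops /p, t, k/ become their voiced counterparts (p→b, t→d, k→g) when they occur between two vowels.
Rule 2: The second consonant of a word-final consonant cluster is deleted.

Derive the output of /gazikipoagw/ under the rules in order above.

Rule 1 (intervocalic voicing): /k/ is a voiceless stop between vowels /i/ and /i/, so it voices to [g]. /p/ is a voiceless stop between vowels /i/ and /o/, so it voices to [b]. /gazikipoagw/ → gazigiboagw.
Rule 2 (final cluster simplification): /w/ is the second consonant of a word-final cluster /gw/, so it deletes. /gazigiboagw/ → gazigiboag.

gazigiboag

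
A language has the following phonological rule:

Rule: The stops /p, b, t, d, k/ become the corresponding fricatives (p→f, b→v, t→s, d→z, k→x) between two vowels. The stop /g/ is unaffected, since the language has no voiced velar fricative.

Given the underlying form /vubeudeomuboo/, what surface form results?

vuveuzeomuvoo

/b/ is a stop between vowels /u/ and /e/, so it spirantizes to the fricative [v].
/d/ is a stop between vowels /u/ and /e/, so it spirantizes to the fricative [z].
/b/ is a stop between vowels /u/ and /o/, so it spirantizes to the fricative [v].
Surface form: [vuveuzeomuvoo].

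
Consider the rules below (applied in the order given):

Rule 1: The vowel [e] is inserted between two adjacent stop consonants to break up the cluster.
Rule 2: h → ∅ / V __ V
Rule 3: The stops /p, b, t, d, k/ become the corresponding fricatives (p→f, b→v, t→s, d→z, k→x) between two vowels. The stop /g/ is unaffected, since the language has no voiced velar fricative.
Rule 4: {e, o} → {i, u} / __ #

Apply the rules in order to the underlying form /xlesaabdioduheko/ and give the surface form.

xlesaaveziozuexu

Rule 1 (stop-cluster e-epenthesis): /b/ and /d/ form a stop–stop cluster, so [e] is inserted between them. /xlesaabdioduheko/ → xlesaabedioduheko.
Rule 2 (intervocalic h-deletion): /h/ occurs between vowels /u/ and /e/, so it deletes. /xlesaabedioduheko/ → xlesaabediodueko.
Rule 3 (intervocalic spirantization): /b/ is a stop between vowels /a/ and /e/, so it spirantizes to the fricative [v]. /d/ is a stop between vowels /e/ and /i/, so it spirantizes to the fricative [z]. /d/ is a stop between vowels /o/ and /u/, so it spirantizes to the fricative [z]. /k/ is a stop between vowels /e/ and /o/, so it spirantizes to the fricative [x]. /xlesaabediodueko/ → xlesaaveziozuexo.
Rule 4 (final vowel raising): /o/ is a mid vowel in word-final position, so it raises to [u]. /xlesaaveziozuexo/ → xlesaaveziozuexu.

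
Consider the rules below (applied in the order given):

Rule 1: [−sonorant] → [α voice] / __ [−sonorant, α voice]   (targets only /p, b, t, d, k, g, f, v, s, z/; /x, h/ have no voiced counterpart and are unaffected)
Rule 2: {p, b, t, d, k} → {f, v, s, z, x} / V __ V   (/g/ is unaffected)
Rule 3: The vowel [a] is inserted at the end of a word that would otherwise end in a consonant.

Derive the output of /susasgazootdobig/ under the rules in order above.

susazgazooddoviga

Rule 1 (regressive voicing assimilation): /s/ precedes the voiced obstruent /g/, so it voices to [z] by assimilation. /t/ precedes the voiced obstruent /d/, so it voices to [d] by assimilation. /susasgazootdobig/ → susazgazooddobig.
Rule 2 (intervocalic spirantization): /b/ is a stop between vowels /o/ and /i/, so it spirantizes to the fricative [v]. /susazgazooddobig/ → susazgazooddovig.
Rule 3 (final a-epenthesis): the form ends in the consonant /g/, so [a] is inserted word-finally. /susazgazooddovig/ → susazgazooddoviga.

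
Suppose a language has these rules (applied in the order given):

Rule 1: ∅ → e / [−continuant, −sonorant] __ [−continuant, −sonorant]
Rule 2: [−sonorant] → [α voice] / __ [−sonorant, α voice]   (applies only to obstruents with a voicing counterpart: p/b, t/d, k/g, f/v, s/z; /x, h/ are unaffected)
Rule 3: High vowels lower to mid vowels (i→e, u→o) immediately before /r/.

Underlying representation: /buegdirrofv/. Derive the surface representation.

Rule 1 (stop-cluster e-epenthesis): /g/ and /d/ form a stop–stop cluster, so [e] is inserted between them. /buegdirrofv/ → buegedirrofv.
Rule 2 (regressive voicing assimilation): /f/ precedes the voiced obstruent /v/, so it voices to [v] by assimilation. /buegedirrofv/ → buegedirrovv.
Rule 3 (pre-rhotic lowering): /i/ is a high vowel immediately before /r/, so it lowers to [e]. /buegedirrovv/ → buegederrovv.

buegederrovv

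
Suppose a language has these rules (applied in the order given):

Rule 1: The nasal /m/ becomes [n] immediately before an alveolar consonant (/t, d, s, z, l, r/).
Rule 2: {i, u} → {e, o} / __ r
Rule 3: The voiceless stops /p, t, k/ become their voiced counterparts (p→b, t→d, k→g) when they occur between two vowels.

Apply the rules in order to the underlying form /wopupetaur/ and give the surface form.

wobubedaor

Rule 1 (nasal place assimilation): no segment meets the environment; /wopupetaur/ is unchanged.
Rule 2 (pre-rhotic lowering): /u/ is a high vowel immediately before /r/, so it lowers to [o]. /wopupetaur/ → wopupetaor.
Rule 3 (intervocalic voicing): /p/ is a voiceless stop between vowels /o/ and /u/, so it voices to [b]. /p/ is a voiceless stop between vowels /u/ and /e/, so it voices to [b]. /t/ is a voiceless stop between vowels /e/ and /a/, so it voices to [d]. /wopupetaor/ → wobubedaor.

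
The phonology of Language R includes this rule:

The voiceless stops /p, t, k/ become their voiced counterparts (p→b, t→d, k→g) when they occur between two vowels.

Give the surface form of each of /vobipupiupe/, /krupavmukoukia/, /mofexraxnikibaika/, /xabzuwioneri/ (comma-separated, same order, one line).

vobibubiube, krubavmugougia, mofexraxnigibaiga, xabzuwioneri

/vobipupiupe/: /p/ is a voiceless stop between vowels /i/ and /u/, so it voices to [b]. /p/ is a voiceless stop between vowels /u/ and /i/, so it voices to [b]. /p/ is a voiceless stop between vowels /u/ and /e/, so it voices to [b]. → [vobibubiube].
/krupavmukoukia/: /p/ is a voiceless stop between vowels /u/ and /a/, so it voices to [b]. /k/ is a voiceless stop between vowels /u/ and /o/, so it voices to [g]. /k/ is a voiceless stop between vowels /u/ and /i/, so it voices to [g]. → [krubavmugougia].
/mofexraxnikibaika/: /k/ is a voiceless stop between vowels /i/ and /i/, so it voices to [g]. /k/ is a voiceless stop between vowels /i/ and /a/, so it voices to [g]. → [mofexraxnigibaiga].
/xabzuwioneri/: the rule's environment is not met; surfaces unchanged as [xabzuwioneri].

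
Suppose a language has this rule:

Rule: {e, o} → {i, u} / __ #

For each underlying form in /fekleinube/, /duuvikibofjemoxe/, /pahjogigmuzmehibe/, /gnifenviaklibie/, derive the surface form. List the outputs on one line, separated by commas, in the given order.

fekleinubi, duuvikibofjemoxi, pahjogigmuzmehibi, gnifenviaklibii

/fekleinube/: /e/ is a mid vowel in word-final position, so it raises to [i]. → [fekleinubi].
/duuvikibofjemoxe/: /e/ is a mid vowel in word-final position, so it raises to [i]. → [duuvikibofjemoxi].
/pahjogigmuzmehibe/: /e/ is a mid vowel in word-final position, so it raises to [i]. → [pahjogigmuzmehibi].
/gnifenviaklibie/: /e/ is a mid vowel in word-final position, so it raises to [i]. → [gnifenviaklibii].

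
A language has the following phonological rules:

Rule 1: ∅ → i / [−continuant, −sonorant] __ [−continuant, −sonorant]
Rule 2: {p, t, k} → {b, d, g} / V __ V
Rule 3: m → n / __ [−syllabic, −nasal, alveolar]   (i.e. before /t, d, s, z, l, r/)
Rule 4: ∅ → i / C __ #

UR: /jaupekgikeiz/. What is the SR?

Rule 1 (stop-cluster i-epenthesis): /k/ and /g/ form a stop–stop cluster, so [i] is inserted between them. /jaupekgikeiz/ → jaupekigikeiz.
Rule 2 (intervocalic voicing): /p/ is a voiceless stop between vowels /u/ and /e/, so it voices to [b]. /k/ is a voiceless stop between vowels /e/ and /i/, so it voices to [g]. /k/ is a voiceless stop between vowels /i/ and /e/, so it voices to [g]. /jaupekigikeiz/ → jaubegigigeiz.
Rule 3 (nasal place assimilation): no segment meets the environment; /jaubegigigeiz/ is unchanged.
Rule 4 (final i-epenthesis): the form ends in the consonant /z/, so [i] is inserted word-finally. /jaubegigigeiz/ → jaubegigigeizi.

jaubegigigeizi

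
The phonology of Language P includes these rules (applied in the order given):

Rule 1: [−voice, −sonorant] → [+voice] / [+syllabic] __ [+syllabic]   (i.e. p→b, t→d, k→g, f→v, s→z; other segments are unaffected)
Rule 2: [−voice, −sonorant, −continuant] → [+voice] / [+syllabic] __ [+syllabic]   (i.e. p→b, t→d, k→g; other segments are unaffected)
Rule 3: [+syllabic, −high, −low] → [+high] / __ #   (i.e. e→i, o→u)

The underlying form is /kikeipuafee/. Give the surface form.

Rule 1 (intervocalic voicing): /k/ is a voiceless obstruent between vowels /i/ and /e/, so it voices to [g]. /p/ is a voiceless obstruent between vowels /i/ and /u/, so it voices to [b]. /f/ is a voiceless obstruent between vowels /a/ and /e/, so it voices to [v]. /kikeipuafee/ → kigeibuavee.
Rule 2 (intervocalic voicing): no segment meets the environment; /kigeibuavee/ is unchanged.
Rule 3 (final vowel raising): /e/ is a mid vowel in word-final position, so it raises to [i]. /kigeibuavee/ → kigeibuavei.

kigeibuavei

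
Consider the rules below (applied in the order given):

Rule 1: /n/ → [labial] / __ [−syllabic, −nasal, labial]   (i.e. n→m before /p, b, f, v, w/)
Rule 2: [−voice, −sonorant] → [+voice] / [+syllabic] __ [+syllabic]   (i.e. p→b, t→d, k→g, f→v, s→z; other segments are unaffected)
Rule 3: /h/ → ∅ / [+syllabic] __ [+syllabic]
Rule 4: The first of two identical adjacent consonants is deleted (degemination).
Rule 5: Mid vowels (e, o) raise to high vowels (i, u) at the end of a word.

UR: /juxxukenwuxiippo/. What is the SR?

Rule 1 (nasal place assimilation): /n/ precedes the labial consonant /w/, so it assimilates in place to [m]. /juxxukenwuxiippo/ → juxxukemwuxiippo.
Rule 2 (intervocalic voicing): /k/ is a voiceless obstruent between vowels /u/ and /e/, so it voices to [g]. /juxxukemwuxiippo/ → juxxugemwuxiippo.
Rule 3 (intervocalic h-deletion): no segment meets the environment; /juxxugemwuxiippo/ is unchanged.
Rule 4 (degemination): /xx/ is a geminate; the first /x/ deletes. /pp/ is a geminate; the first /p/ deletes. /juxxugemwuxiippo/ → juxugemwuxiipo.
Rule 5 (final vowel raising): /o/ is a mid vowel in word-final position, so it raises to [u]. /juxugemwuxiipo/ → juxugemwuxiipu.

juxugemwuxiipu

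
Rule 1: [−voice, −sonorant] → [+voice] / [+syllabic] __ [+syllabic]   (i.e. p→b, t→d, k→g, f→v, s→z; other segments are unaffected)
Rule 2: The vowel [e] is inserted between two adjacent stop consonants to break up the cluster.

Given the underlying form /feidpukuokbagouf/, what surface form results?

Rule 1 (intervocalic voicing): /k/ is a voiceless obstruent between vowels /u/ and /u/, so it voices to [g]. /feidpukuokbagouf/ → feidpuguokbagouf.
Rule 2 (stop-cluster e-epenthesis): /d/ and /p/ form a stop–stop cluster, so [e] is inserted between them. /k/ and /b/ form a stop–stop cluster, so [e] is inserted between them. /feidpuguokbagouf/ → feidepuguokebagouf.

feidepuguokebagouf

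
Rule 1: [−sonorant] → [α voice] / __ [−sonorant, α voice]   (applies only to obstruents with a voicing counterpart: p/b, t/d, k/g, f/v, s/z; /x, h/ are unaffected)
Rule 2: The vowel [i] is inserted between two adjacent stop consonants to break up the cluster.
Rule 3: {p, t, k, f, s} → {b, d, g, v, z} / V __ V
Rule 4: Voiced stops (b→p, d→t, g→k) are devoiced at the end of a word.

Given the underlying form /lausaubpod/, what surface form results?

lauzaubibot

Rule 1 (regressive voicing assimilation): /b/ precedes the voiceless obstruent /p/, so it devoices to [p] by assimilation. /lausaubpod/ → lausauppod.
Rule 2 (stop-cluster i-epenthesis): /p/ and /p/ form a stop–stop cluster, so [i] is inserted between them. /lausauppod/ → lausaupipod.
Rule 3 (intervocalic voicing): /s/ is a voiceless obstruent between vowels /u/ and /a/, so it voices to [z]. /p/ is a voiceless obstruent between vowels /u/ and /i/, so it voices to [b]. /p/ is a voiceless obstruent between vowels /i/ and /o/, so it voices to [b]. /lausaupipod/ → lauzaubibod.
Rule 4 (final devoicing): /d/ is a voiced stop in word-final position, so it devoices to [t]. /lauzaubibod/ → lauzaubibot.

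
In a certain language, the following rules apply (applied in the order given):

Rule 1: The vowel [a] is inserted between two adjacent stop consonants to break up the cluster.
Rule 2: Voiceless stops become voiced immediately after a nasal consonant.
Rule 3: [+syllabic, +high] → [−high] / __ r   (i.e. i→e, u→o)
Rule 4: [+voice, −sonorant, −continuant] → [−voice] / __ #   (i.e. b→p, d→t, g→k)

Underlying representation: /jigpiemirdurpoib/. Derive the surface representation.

Rule 1 (stop-cluster a-epenthesis): /g/ and /p/ form a stop–stop cluster, so [a] is inserted between them. /jigpiemirdurpoib/ → jigapiemirdurpoib.
Rule 2 (post-nasal voicing): no segment meets the environment; /jigapiemirdurpoib/ is unchanged.
Rule 3 (pre-rhotic lowering): /i/ is a high vowel immediately before /r/, so it lowers to [e]. /u/ is a high vowel immediately before /r/, so it lowers to [o]. /jigapiemirdurpoib/ → jigapiemerdorpoib.
Rule 4 (final devoicing): /b/ is a voiced stop in word-final position, so it devoices to [p]. /jigapiemerdorpoib/ → jigapiemerdorpoip.

jigapiemerdorpoip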